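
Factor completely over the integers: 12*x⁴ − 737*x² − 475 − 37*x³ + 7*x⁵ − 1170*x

(7*x + 5)*(x + 1)*(x − 5)*(x² + 5*x + 19)

Among the possible rational roots, x = −1 is a root, giving the factor (x + 1) and quotient 7*x⁴ + 5*x³ − 42*x² − 695*x − 475.
Continuing, x = 5 is a root, giving the factor (x − 5) and quotient 7*x³ + 40*x² + 158*x + 95.
Then x = −5/7 is a root, so (7*x + 5) is a factor; dividing leaves x² + 5*x + 19.
The quadratic x² + 5*x + 19 has discriminant −51 < 0 and is irreducible over ℤ.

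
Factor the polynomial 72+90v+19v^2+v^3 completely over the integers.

(v+1)(v+12)(v+6)

Testing divisors of the constant over divisors of the leading coefficient, v = −12 is a root, so (v+12) is a factor; dividing leaves v^2+7v+6.
The remaining quadratic factors as (v+1)(v+6).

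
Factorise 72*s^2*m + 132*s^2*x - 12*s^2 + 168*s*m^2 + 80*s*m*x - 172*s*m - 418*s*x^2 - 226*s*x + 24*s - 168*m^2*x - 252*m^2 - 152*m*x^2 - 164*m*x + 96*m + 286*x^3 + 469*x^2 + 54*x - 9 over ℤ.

Group: 6*s*(12*s*m + 22*s*x - 2*s - 12*m*x - 18*m - 22*x^2 - 31*x + 3) + (14*m - 13*x - 3)*(12*s*m + 22*s*x - 2*s - 12*m*x - 18*m - 22*x^2 - 31*x + 3); both groups contain (12*s*m + 22*s*x - 2*s - 12*m*x - 18*m - 22*x^2 - 31*x + 3), so (6*s + 14*m - 13*x - 3) is a factor with cofactor 12*s*m + 22*s*x - 2*s - 12*m*x - 18*m - 22*x^2 - 31*x + 3.
The cofactor groups again: 12*s*m + 22*s*x - 2*s - 12*m*x - 18*m - 22*x^2 - 31*x + 3 = 2*s*(6*m + 11*x - 1) + (-2*x - 3)*(6*m + 11*x - 1); both groups contain (6*m + 11*x - 1), giving (2*s - 2*x - 3)*(6*m + 11*x - 1).

(6*s + 14*m - 13*x - 3)*(2*s - 2*x - 3)*(6*m + 11*x - 1)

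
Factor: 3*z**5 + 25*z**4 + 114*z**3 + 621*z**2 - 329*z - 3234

(3*z + 7)*(z + 7)*(z - 2)*(z**2 + z + 33)

By the rational root theorem, z = 2 is a root, so (z - 2) divides it; the quotient is 3*z**4 + 31*z**3 + 176*z**2 + 973*z + 1617.
Then z = -7/3 is a root, so (3*z + 7) is a factor; dividing leaves z**3 + 8*z**2 + 40*z + 231.
Next, z = -7 is a root, giving the factor (z + 7) and quotient z**2 + z + 33.
The quadratic z**2 + z + 33 has discriminant -131 < 0 and is irreducible over ℤ.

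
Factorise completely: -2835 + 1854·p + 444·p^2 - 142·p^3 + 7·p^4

By the rational root theorem, p = 7 is a root, giving the factor (p - 7) and quotient 7·p^3 - 93·p^2 - 207·p + 405.
Continuing, p = 15 is a root, so (p - 15) is a factor; dividing leaves 7·p^2 + 12·p - 27.
The remaining quadratic factors as (7·p - 9)(p + 3).

(7·p - 9)·(p + 3)·(p - 15)·(p - 7)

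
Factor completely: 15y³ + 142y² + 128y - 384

(3y + 8)(5y - 6)(y + 8)

Trying the rational-root candidates, y = -8/3 is a root, so (3y + 8) is a factor; dividing leaves 5y² + 34y - 48.
The remaining quadratic factors as (5y - 6)(y + 8).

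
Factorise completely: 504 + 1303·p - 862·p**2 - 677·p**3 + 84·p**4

Among the possible rational roots, p = -7/4 is a root, so (4·p + 7) divides it; the quotient is 21·p**3 - 206·p**2 + 145·p + 72.
Continuing, p = 9 is a root, so (p - 9) divides it; the quotient is 21·p**2 - 17·p - 8.
The remaining quadratic factors as (3·p + 1)(7·p - 8).

(3·p + 1)·(4·p + 7)·(7·p - 8)·(p - 9)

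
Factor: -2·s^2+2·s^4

Factor out 2·s^2, leaving s^2-1, which is a difference of two squares.

2·s^2·(s+1)·(s-1)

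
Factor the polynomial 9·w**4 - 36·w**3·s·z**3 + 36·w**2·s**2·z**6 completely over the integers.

9·w**2·(w - 2·s·z**3)**2

Every term has a factor of 9·w**2; factoring it out leaves w**2 - 4·w·s·z**3 + 4·s**2·z**6.
Recognize a perfect-square trinomial with the parts w and 2·s·z**3.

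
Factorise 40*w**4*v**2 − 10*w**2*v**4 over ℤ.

10*v**2*w**2*(2*w − v)*(2*w + v)

Every term has a factor of 10*w**2*v**2. Then 4*w**2 − v**2 = (2*w)² − (v)².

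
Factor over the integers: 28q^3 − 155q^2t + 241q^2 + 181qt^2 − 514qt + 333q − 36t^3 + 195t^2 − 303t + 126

Group: q(28q^2 − 43qt + 45q + 9t^2 − 33t + 18) + (−4t + 7)(28q^2 − 43qt + 45q + 9t^2 − 33t + 18); both groups contain (28q^2 − 43qt + 45q + 9t^2 − 33t + 18), so (q − 4t + 7) is a factor with cofactor 28q^2 − 43qt + 45q + 9t^2 − 33t + 18.
The cofactor groups again: 28q^2 − 43qt + 45q + 9t^2 − 33t + 18 = 4q(7q − 9t + 6) + (−t + 3)(7q − 9t + 6); both groups contain (7q − 9t + 6), giving (4q − t + 3)(7q − 9t + 6).

(4q − t + 3)(7q − 9t + 6)(q − 4t + 7)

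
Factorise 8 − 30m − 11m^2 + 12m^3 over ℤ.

By the rational root theorem, m = 1/4 is a root, so (4m − 1) is a factor; dividing leaves 3m^2 − 2m − 8.
The remaining quadratic factors as (m − 2)(3m + 4).

(3m + 4)(4m − 1)(m − 2)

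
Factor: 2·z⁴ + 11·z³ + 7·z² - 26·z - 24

(2·z - 3)·(z + 1)·(z + 2)·(z + 4)

Testing divisors of the constant over divisors of the leading coefficient, z = -2 is a root, so (z + 2) divides it; the quotient is 2·z³ + 7·z² - 7·z - 12.
Next, z = -4 is a root, so (z + 4) is a factor; dividing leaves 2·z² - z - 3.
The remaining quadratic factors as (z + 1)(2·z - 3).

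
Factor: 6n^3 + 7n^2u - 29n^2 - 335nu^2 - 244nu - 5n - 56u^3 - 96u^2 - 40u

Group: n(6n^2 - 41nu - 29n - 7u^2 - 12u - 5) + 8u(6n^2 - 41nu - 29n - 7u^2 - 12u - 5); both groups contain (6n^2 - 41nu - 29n - 7u^2 - 12u - 5), so (n + 8u) is a factor with cofactor 6n^2 - 41nu - 29n - 7u^2 - 12u - 5.
The cofactor groups again: 6n^2 - 41nu - 29n - 7u^2 - 12u - 5 = n(6n + u + 1) + (-7u - 5)(6n + u + 1); both groups contain (6n + u + 1), giving (n - 7u - 5)(6n + u + 1).

(6n + u + 1)(n + 8u)(n - 7u - 5)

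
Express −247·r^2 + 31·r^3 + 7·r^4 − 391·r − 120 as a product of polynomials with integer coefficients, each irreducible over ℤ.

Trying the rational-root candidates, r = −3/7 is a root, so (7·r + 3) is a factor; dividing leaves r^3 + 4·r^2 − 37·r − 40.
Then r = −1 is a root, giving the factor (r + 1) and quotient r^2 + 3·r − 40.
The remaining quadratic factors as (r + 8)(r − 5).

(7·r + 3)·(r + 1)·(r + 8)·(r − 5)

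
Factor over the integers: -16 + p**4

(p + 2)*(p - 2)*(p**2 + 4)

(p)⁴ − (2)⁴ = ((p)² − (2)²)((p)² + (2)²); the first factor splits again, the second (p**2 + 4) is irreducible.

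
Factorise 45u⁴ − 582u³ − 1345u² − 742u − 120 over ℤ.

Among the possible rational roots, u = −4/3 is a root, giving the factor (3u + 4) and quotient 15u³ − 214u² − 163u − 30.
Next, u = −2/5 is a root, so (5u + 2) divides it; the quotient is 3u² − 44u − 15.
The remaining quadratic factors as (u − 15)(3u + 1).

(3u + 1)(3u + 4)(5u + 2)(u − 15)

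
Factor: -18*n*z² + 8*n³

2*n*(2*n + 3*z)*(2*n - 3*z)

Factor out 2*n, leaving 4*n² - 9*z², which is a difference of two squares.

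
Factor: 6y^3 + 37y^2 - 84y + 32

(2y - 1)(3y - 4)(y + 8)

Testing divisors of the constant over divisors of the leading coefficient, y = -8 is a root, giving the factor (y + 8) and quotient 6y^2 - 11y + 4.
The remaining quadratic factors as (3y - 4)(2y - 1).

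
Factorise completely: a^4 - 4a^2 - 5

Substitute u = a^2 to get a quadratic in u, then factor.
a^2 - 5 is irreducible over ℤ (5 is not a perfect square).
a^2 + 1 is irreducible over ℤ (sum of squares).

(a^2 + 1)(a^2 - 5)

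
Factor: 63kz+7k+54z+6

(7k+6)(9z+1)

Group as (63kz+7k) + (54z+6) = 7k(9z+1) + 6(9z+1).
Both groups share the factor (9z+1).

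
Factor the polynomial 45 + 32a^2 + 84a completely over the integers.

Need a pair with product 32·45 = 1440 and sum 84: that's 24 and 60.
Split the middle term: 32a^2 + 24a + 60a + 45 = 8a(4a + 3) + 15(4a + 3).

(4a + 3)(8a + 15)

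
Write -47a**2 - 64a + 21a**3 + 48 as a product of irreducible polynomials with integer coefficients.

Trying the rational-root candidates, a = 3 is a root, giving the factor (a - 3) and quotient 21a**2 + 16a - 16.
The remaining quadratic factors as (7a - 4)(3a + 4).

(3a + 4)(7a - 4)(a - 3)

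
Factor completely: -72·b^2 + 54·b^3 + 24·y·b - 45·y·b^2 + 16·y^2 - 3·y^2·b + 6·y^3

(2·y - 3·b)·(3·y - 6·b + 8)·(y + 3·b)

Group: 3·y·(2·y^2 + 3·y·b - 9·b^2) + (-6·b + 8)·(2·y^2 + 3·y·b - 9·b^2); both groups contain (2·y^2 + 3·y·b - 9·b^2), so (3·y - 6·b + 8) is a factor with cofactor 2·y^2 + 3·y·b - 9·b^2.
The cofactor groups again: 2·y^2 + 3·y·b - 9·b^2 = 2·y·(y + 3·b) - 3·b·(y + 3·b); both groups contain (y + 3·b), giving (2·y - 3·b)·(y + 3·b).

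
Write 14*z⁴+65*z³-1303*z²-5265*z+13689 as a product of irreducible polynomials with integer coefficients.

(2*z+13)*(7*z-13)*(z+9)*(z-9)

Trying the rational-root candidates, z = -9 is a root, so (z+9) is a factor; dividing leaves 14*z³-61*z²-754*z+1521.
Next, z = -13/2 is a root, so (2*z+13) divides it; the quotient is 7*z²-76*z+117.
The remaining quadratic factors as (z-9)(7*z-13).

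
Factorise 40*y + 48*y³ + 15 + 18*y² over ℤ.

Group as (48*y³ + 40*y) + (18*y² + 15) = 8*y*(6*y² + 5) + 3*(6*y² + 5).
Both groups share the factor (6*y² + 5).

(8*y + 3)*(6*y² + 5)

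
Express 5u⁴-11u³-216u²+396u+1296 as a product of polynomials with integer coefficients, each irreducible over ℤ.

(5u+9)(u+6)(u-4)(u-6)

Testing divisors of the constant over divisors of the leading coefficient, u = -9/5 is a root, so (5u+9) is a factor; dividing leaves u³-4u²-36u+144.
Continuing, u = 4 is a root, so (u-4) is a factor; dividing leaves u²-36.
The remaining quadratic factors as (u+6)(u-6).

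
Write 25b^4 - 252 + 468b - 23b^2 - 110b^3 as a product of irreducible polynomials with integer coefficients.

(5b - 14)(5b - 3)(b + 2)(b - 3)

Testing divisors of the constant over divisors of the leading coefficient, b = -2 is a root, so (b + 2) divides it; the quotient is 25b^3 - 160b^2 + 297b - 126.
Next, b = 3/5 is a root, so (5b - 3) divides it; the quotient is 5b^2 - 29b + 42.
The remaining quadratic factors as (b - 3)(5b - 14).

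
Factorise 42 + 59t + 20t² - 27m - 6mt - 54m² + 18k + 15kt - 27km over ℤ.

-(3k + 6m + 4t + 7)(9m - 5t - 6)

Group: -9m(3k + 6m + 4t + 7) + (5t + 6)(3k + 6m + 4t + 7); both groups contain (3k + 6m + 4t + 7).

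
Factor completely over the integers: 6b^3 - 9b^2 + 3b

3b(2b - 1)(b - 1)

Pull out the common factor 3b, then factor the remaining trinomial.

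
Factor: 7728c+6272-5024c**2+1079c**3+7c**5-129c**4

(7c+4)(c-4)(c-8)(c**2-7c+49)

Among the possible rational roots, c = 8 is a root, so (c-8) is a factor; dividing leaves 7c**4-73c**3+495c**2-1064c-784.
Continuing, c = -4/7 is a root, so (7c+4) divides it; the quotient is c**3-11c**2+77c-196.
Next, c = 4 is a root, so (c-4) divides it; the quotient is c**2-7c+49.
The quadratic c**2-7c+49 has discriminant -147 < 0 and is irreducible over ℤ.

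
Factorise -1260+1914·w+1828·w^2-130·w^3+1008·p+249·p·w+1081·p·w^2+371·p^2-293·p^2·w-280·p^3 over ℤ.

-(5·p+13·w-6)·(7·p-10·w-14)·(8·p-w+15)

Group: 8·p·(-35·p^2-41·p·w+112·p+130·w^2+122·w-84) + (-w+15)·(-35·p^2-41·p·w+112·p+130·w^2+122·w-84); both groups contain (-35·p^2-41·p·w+112·p+130·w^2+122·w-84), so (8·p-w+15) is a factor with cofactor -35·p^2-41·p·w+112·p+130·w^2+122·w-84.
The cofactor groups again: -35·p^2-41·p·w+112·p+130·w^2+122·w-84 = -7·p·(5·p+13·w-6) + (10·w+14)·(5·p+13·w-6); both groups contain (5·p+13·w-6), giving -(7·p-10·w-14)·(5·p+13·w-6).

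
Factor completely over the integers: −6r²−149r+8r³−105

(2r+7)(4r+3)(r−5)

By the rational root theorem, r = −3/4 is a root, so (4r+3) divides it; the quotient is 2r²−3r−35.
The remaining quadratic factors as (r−5)(2r+7).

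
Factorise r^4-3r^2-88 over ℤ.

Substitute u = r^2 to get a quadratic in u, then factor.
r^2+8 is irreducible over ℤ (always positive, so no real roots).
r^2-11 is irreducible over ℤ (11 is not a perfect square).

(r^2+8)(r^2-11)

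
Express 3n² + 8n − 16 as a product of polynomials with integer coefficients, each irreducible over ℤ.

(3n − 4)(n + 4)

Need a pair with product 3·(−16) = −48 and sum 8: that's −4 and 12.
Split the middle term: 3n² − 4n + 12n − 16 = n(3n − 4) + 4(3n − 4).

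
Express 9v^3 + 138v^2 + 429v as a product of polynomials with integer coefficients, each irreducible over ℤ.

Pull out the common factor 3v, then factor the remaining trinomial.

3v(3v + 13)(v + 11)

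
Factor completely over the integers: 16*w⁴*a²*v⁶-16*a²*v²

16*a²*v²*(w*v+1)*(w*v-1)*(w²*v²+1)

Every term has a factor of 16*a²*v²; factoring it out leaves w⁴*v⁴-1.
Recognize a difference of squares with the parts w²*v² and 1.
w²*v²-1 is again a difference of squares: (w*v-1)*(w*v+1).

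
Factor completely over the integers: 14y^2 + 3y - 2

(2y + 1)(7y - 2)

Need a pair with product 14·(-2) = -28 and sum 3: that's 7 and -4.
Split the middle term: 14y^2 + 7y - 4y - 2 = 7y(2y + 1) - 2(2y + 1).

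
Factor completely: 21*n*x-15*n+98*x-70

Group as (21*n*x-15*n) + (98*x-70) = 3*n*(7*x-5) + 14*(7*x-5).
Both groups share the factor (7*x-5).

(3*n+14)*(7*x-5)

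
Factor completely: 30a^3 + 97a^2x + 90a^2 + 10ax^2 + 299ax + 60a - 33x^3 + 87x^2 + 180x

(15a + 11x + 15)(2a - x + 4)(a + 3x)

Group: 15a(2a^2 + 5ax + 4a - 3x^2 + 12x) + (11x + 15)(2a^2 + 5ax + 4a - 3x^2 + 12x); both groups contain (2a^2 + 5ax + 4a - 3x^2 + 12x), so (15a + 11x + 15) is a factor with cofactor 2a^2 + 5ax + 4a - 3x^2 + 12x.
The cofactor groups again: 2a^2 + 5ax + 4a - 3x^2 + 12x = a(2a - x + 4) + 3x(2a - x + 4); both groups contain (2a - x + 4), giving (a + 3x)(2a - x + 4).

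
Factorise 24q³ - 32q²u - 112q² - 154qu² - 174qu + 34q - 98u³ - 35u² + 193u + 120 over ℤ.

Group: 2q(12q² + 26qu - 8q + 14u² - 11u - 15) + (-7u - 8)(12q² + 26qu - 8q + 14u² - 11u - 15); both groups contain (12q² + 26qu - 8q + 14u² - 11u - 15), so (2q - 7u - 8) is a factor with cofactor 12q² + 26qu - 8q + 14u² - 11u - 15.
The cofactor groups again: 12q² + 26qu - 8q + 14u² - 11u - 15 = 6q(2q + 2u - 3) + (7u + 5)(2q + 2u - 3); both groups contain (2q + 2u - 3), giving (6q + 7u + 5)(2q + 2u - 3).

(2q + 2u - 3)(2q - 7u - 8)(6q + 7u + 5)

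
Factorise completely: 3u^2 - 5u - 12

(3u + 4)(u - 3)

Need a pair with product 3·(-12) = -36 and sum -5: that's -9 and 4.
Split the middle term: 3u^2 - 9u + 4u - 12 = 3u(u - 3) + 4(u - 3).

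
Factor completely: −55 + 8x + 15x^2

(3x − 5)(5x + 11)

Need a pair with product 15·(−55) = −825 and sum 8: that's 33 and −25.
Split the middle term: 15x^2 + 33x − 25x − 55 = 3x(5x + 11) − 5(5x + 11).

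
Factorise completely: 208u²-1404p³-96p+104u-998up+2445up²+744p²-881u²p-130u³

Group: 13u(-10u²-77up+16u+117p²-62p+8) - 12p(-10u²-77up+16u+117p²-62p+8); both groups contain (-10u²-77up+16u+117p²-62p+8), so (13u-12p) is a factor with cofactor -10u²-77up+16u+117p²-62p+8.
The cofactor groups again: -10u²-77up+16u+117p²-62p+8 = -u(10u-13p+4) + (-9p+2)(10u-13p+4); both groups contain (10u-13p+4), giving -(u+9p-2)(10u-13p+4).

-(13u-12p)(10u-13p+4)(u+9p-2)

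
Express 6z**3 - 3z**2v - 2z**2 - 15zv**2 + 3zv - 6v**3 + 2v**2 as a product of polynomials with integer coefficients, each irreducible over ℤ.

Group: 3z(2z**2 - 3zv - 2v**2) + (3v - 1)(2z**2 - 3zv - 2v**2); both groups contain (2z**2 - 3zv - 2v**2), so (3z + 3v - 1) is a factor with cofactor 2z**2 - 3zv - 2v**2.
The cofactor groups again: 2z**2 - 3zv - 2v**2 = 2z(z - 2v) + v(z - 2v); both groups contain (z - 2v), giving (2z + v)(z - 2v).

(z - 2v)(3z + 3v - 1)(2z + v)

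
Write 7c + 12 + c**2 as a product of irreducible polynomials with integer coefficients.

(c + 3)(c + 4)

Two integers with product 12 and sum 7 are 4 and 3.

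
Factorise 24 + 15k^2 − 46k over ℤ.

Need a pair with product 15·24 = 360 and sum −46: that's −10 and −36.
Split the middle term: 15k^2 − 10k − 36k + 24 = 5k(3k − 2) − 12(3k − 2).

(3k − 2)(5k − 12)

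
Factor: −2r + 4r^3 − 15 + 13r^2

(4r + 5)(r + 3)(r − 1)

Testing divisors of the constant over divisors of the leading coefficient, r = −5/4 is a root, giving the factor (4r + 5) and quotient r^2 + 2r − 3.
The remaining quadratic factors as (r − 1)(r + 3).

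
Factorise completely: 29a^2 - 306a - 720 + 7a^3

Testing divisors of the constant over divisors of the leading coefficient, a = 6 is a root, so (a - 6) is a factor; dividing leaves 7a^2 + 71a + 120.
The remaining quadratic factors as (a + 8)(7a + 15).

(7a + 15)(a + 8)(a - 6)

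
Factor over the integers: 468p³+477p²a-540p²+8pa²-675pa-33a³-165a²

Group: 3p(156p²+107pa-180p-33a²-165a) + a(156p²+107pa-180p-33a²-165a); both groups contain (156p²+107pa-180p-33a²-165a), so (3p+a) is a factor with cofactor 156p²+107pa-180p-33a²-165a.
The cofactor groups again: 156p²+107pa-180p-33a²-165a = 12p(13p-3a-15) + 11a(13p-3a-15); both groups contain (13p-3a-15), giving (12p+11a)(13p-3a-15).

(13p-3a-15)(12p+11a)(3p+a)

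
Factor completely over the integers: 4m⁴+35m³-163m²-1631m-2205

(4m+7)(m+5)(m+9)(m-7)

Among the possible rational roots, m = -9 is a root, so (m+9) is a factor; dividing leaves 4m³-m²-154m-245.
Continuing, m = -5 is a root, so (m+5) divides it; the quotient is 4m²-21m-49.
The remaining quadratic factors as (m-7)(4m+7).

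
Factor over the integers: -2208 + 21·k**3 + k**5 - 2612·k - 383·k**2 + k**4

By the rational root theorem, k = -1 is a root, giving the factor (k + 1) and quotient k**4 + 21·k**2 - 404·k - 2208.
Continuing, k = 8 is a root, so (k - 8) is a factor; dividing leaves k**3 + 8·k**2 + 85·k + 276.
Then k = -4 is a root, giving the factor (k + 4) and quotient k**2 + 4·k + 69.
The quadratic k**2 + 4·k + 69 has discriminant -260 < 0 and is irreducible over ℤ.

(k + 1)·(k + 4)·(k - 8)·(k**2 + 4·k + 69)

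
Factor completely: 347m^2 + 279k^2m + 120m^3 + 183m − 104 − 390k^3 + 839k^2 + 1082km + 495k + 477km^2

Group: 13k(−30k^2 + 33km + 83k + 24m^2 + 31m − 13) + (5m + 8)(−30k^2 + 33km + 83k + 24m^2 + 31m − 13); both groups contain (−30k^2 + 33km + 83k + 24m^2 + 31m − 13), so (13k + 5m + 8) is a factor with cofactor −30k^2 + 33km + 83k + 24m^2 + 31m − 13.
The cofactor groups again: −30k^2 + 33km + 83k + 24m^2 + 31m − 13 = −6k(5k − 8m − 13) + (−3m + 1)(5k − 8m − 13); both groups contain (5k − 8m − 13), giving −(6k + 3m − 1)(5k − 8m − 13).

−(13k + 5m + 8)(5k − 8m − 13)(6k + 3m − 1)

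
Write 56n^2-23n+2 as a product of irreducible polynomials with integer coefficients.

(7n-2)(8n-1)

Need a pair with product 56·2 = 112 and sum -23: that's -7 and -16.
Split the middle term: 56n^2-7n - 16n+2 = 7n(8n-1) - 2(8n-1).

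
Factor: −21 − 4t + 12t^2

(2t − 3)(6t + 7)

Need a pair with product 12·(−21) = −252 and sum −4: that's −18 and 14.
Split the middle term: 12t^2 − 18t + 14t − 21 = 6t(2t − 3) + 7(2t − 3).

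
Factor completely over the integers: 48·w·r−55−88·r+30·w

(6·w−11)·(8·r+5)

Group as (48·w·r+30·w) + (−88·r−55) = 6·w·(8·r+5) − 11·(8·r+5).
Both groups share the factor (8·r+5).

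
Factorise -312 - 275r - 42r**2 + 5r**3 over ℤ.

Trying the rational-root candidates, r = -8/5 is a root, so (5r + 8) is a factor; dividing leaves r**2 - 10r - 39.
The remaining quadratic factors as (r + 3)(r - 13).

(5r + 8)(r + 3)(r - 13)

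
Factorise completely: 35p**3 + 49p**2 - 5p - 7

(5p + 7)(7p**2 - 1)

Group as (35p**3 - 5p) + (49p**2 - 7) = 5p(7p**2 - 1) + 7(7p**2 - 1).
Both groups share the factor (7p**2 - 1).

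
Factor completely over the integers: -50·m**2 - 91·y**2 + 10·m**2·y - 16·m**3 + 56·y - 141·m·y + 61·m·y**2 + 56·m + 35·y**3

-(2·m - 5·y + 8)·(8·m + 7·y - 7)·(m + y)

Group: 2·m·(-8·m**2 - 15·m·y + 7·m - 7·y**2 + 7·y) + (-5·y + 8)·(-8·m**2 - 15·m·y + 7·m - 7·y**2 + 7·y); both groups contain (-8·m**2 - 15·m·y + 7·m - 7·y**2 + 7·y), so (2·m - 5·y + 8) is a factor with cofactor -8·m**2 - 15·m·y + 7·m - 7·y**2 + 7·y.
The cofactor groups again: -8·m**2 - 15·m·y + 7·m - 7·y**2 + 7·y = -m·(8·m + 7·y - 7) - y·(8·m + 7·y - 7); both groups contain (8·m + 7·y - 7), giving -(m + y)·(8·m + 7·y - 7).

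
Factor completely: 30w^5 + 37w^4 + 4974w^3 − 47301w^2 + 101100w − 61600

(5w − 8)(6w − 7)(w − 5)(w^2 + 9w + 220)

By the rational root theorem, w = 8/5 is a root, giving the factor (5w − 8) and quotient 6w^4 + 17w^3 + 1022w^2 − 7825w + 7700.
Next, w = 7/6 is a root, so (6w − 7) is a factor; dividing leaves w^3 + 4w^2 + 175w − 1100.
Then w = 5 is a root, giving the factor (w − 5) and quotient w^2 + 9w + 220.
The quadratic w^2 + 9w + 220 has discriminant −799 < 0 and is irreducible over ℤ.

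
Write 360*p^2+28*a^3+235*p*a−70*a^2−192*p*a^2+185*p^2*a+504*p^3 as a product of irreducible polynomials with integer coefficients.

Group: 8*p*(63*p^2−32*p*a+45*p+4*a^2−10*a) + 7*a*(63*p^2−32*p*a+45*p+4*a^2−10*a); both groups contain (63*p^2−32*p*a+45*p+4*a^2−10*a), so (8*p+7*a) is a factor with cofactor 63*p^2−32*p*a+45*p+4*a^2−10*a.
The cofactor groups again: 63*p^2−32*p*a+45*p+4*a^2−10*a = 9*p*(7*p−2*a+5) − 2*a*(7*p−2*a+5); both groups contain (7*p−2*a+5), giving (9*p−2*a)*(7*p−2*a+5).

(7*p−2*a+5)*(9*p−2*a)*(8*p+7*a)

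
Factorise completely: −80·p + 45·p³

Factor out 5·p, leaving 9·p² − 16, which is a difference of two squares.

5·p·(3·p + 4)·(3·p − 4)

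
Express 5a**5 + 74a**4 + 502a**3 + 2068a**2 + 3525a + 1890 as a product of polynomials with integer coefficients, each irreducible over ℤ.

(5a + 9)(a + 1)(a + 7)(a**2 + 5a + 30)

Testing divisors of the constant over divisors of the leading coefficient, a = −9/5 is a root, so (5a + 9) divides it; the quotient is a**4 + 13a**3 + 77a**2 + 275a + 210.
Continuing, a = −7 is a root, giving the factor (a + 7) and quotient a**3 + 6a**2 + 35a + 30.
Then a = −1 is a root, giving the factor (a + 1) and quotient a**2 + 5a + 30.
The quadratic a**2 + 5a + 30 has discriminant −95 < 0 and is irreducible over ℤ.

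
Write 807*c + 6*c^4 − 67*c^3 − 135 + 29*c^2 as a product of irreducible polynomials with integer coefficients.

Trying the rational-root candidates, c = 9 is a root, so (c − 9) divides it; the quotient is 6*c^3 − 13*c^2 − 88*c + 15.
Next, c = 1/6 is a root, so (6*c − 1) is a factor; dividing leaves c^2 − 2*c − 15.
The remaining quadratic factors as (c + 3)(c − 5).

(6*c − 1)*(c + 3)*(c − 5)*(c − 9)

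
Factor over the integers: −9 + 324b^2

9(6b + 1)(6b − 1)

Pull out the common factor 9; 36b^2 − 1 is a difference of squares.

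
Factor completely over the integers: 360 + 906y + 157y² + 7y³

(7y + 3)(y + 10)(y + 12)

Among the possible rational roots, y = −12 is a root, so (y + 12) divides it; the quotient is 7y² + 73y + 30.
The remaining quadratic factors as (y + 10)(7y + 3).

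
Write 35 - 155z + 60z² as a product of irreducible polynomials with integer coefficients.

5(3z - 7)(4z - 1)

Pull out the common factor 5, then factor the remaining trinomial.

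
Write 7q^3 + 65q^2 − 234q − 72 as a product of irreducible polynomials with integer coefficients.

(7q + 2)(q + 12)(q − 3)

Trying the rational-root candidates, q = −2/7 is a root, so (7q + 2) is a factor; dividing leaves q^2 + 9q − 36.
The remaining quadratic factors as (q − 3)(q + 12).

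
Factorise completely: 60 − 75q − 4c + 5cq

(5q − 4)(c − 15)

Group as (5cq − 4c) + (−75q + 60) = c(5q − 4) − 15(5q − 4).
Both groups share the factor (5q − 4).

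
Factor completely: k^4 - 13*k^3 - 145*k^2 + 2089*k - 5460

(k + 13)*(k - 15)*(k - 4)*(k - 7)

Among the possible rational roots, k = 4 is a root, giving the factor (k - 4) and quotient k^3 - 9*k^2 - 181*k + 1365.
Then k = -13 is a root, giving the factor (k + 13) and quotient k^2 - 22*k + 105.
The remaining quadratic factors as (k - 7)(k - 15).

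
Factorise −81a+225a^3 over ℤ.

9a(5a+3)(5a−3)

Pull out the common factor 9a; 25a^2−9 is a difference of squares.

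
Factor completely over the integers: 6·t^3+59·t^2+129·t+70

(6·t+5)·(t+2)·(t+7)

Trying the rational-root candidates, t = −5/6 is a root, so (6·t+5) divides it; the quotient is t^2+9·t+14.
The remaining quadratic factors as (t+7)(t+2).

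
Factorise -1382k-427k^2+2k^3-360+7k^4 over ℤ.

Among the possible rational roots, k = -4 is a root, giving the factor (k+4) and quotient 7k^3-26k^2-323k-90.
Continuing, k = 9 is a root, so (k-9) is a factor; dividing leaves 7k^2+37k+10.
The remaining quadratic factors as (7k+2)(k+5).

(7k+2)(k+4)(k+5)(k-9)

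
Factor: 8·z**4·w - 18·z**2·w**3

Pull out the common factor 2·z**2·w; 4·z**2 - 9·w**2 is a difference of squares.

2·w·z**2·(2·z - 3·w)·(2·z + 3·w)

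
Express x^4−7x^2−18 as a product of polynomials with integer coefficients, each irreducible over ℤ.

(x+3)(x−3)(x^2+2)

Substitute u = x^2 to get a quadratic in u, then factor.
x^2−9 is a difference of squares.
x^2+2 is irreducible over ℤ (always positive, so no real roots).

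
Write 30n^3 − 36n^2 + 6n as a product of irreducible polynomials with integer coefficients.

Pull out the common factor 6n, then factor the remaining trinomial.

6n(5n − 1)(n − 1)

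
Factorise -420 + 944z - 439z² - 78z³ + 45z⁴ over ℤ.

(3z + 10)(3z - 2)(5z - 7)(z - 3)

By the rational root theorem, z = 2/3 is a root, so (3z - 2) is a factor; dividing leaves 15z³ - 16z² - 157z + 210.
Next, z = 7/5 is a root, so (5z - 7) is a factor; dividing leaves 3z² + z - 30.
The remaining quadratic factors as (z - 3)(3z + 10).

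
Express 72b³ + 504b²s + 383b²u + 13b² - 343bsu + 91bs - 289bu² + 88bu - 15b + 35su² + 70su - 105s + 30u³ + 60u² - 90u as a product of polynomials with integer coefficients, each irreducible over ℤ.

Group: 9b(8b² + 56bs + 47bu - 3b - 7su - 21s - 6u² - 18u) + (-5u + 5)(8b² + 56bs + 47bu - 3b - 7su - 21s - 6u² - 18u); both groups contain (8b² + 56bs + 47bu - 3b - 7su - 21s - 6u² - 18u), so (9b - 5u + 5) is a factor with cofactor 8b² + 56bs + 47bu - 3b - 7su - 21s - 6u² - 18u.
The cofactor groups again: 8b² + 56bs + 47bu - 3b - 7su - 21s - 6u² - 18u = 8b(b + 7s + 6u) + (-u - 3)(b + 7s + 6u); both groups contain (b + 7s + 6u), giving (8b - u - 3)(b + 7s + 6u).

(8b - u - 3)(9b - 5u + 5)(b + 7s + 6u)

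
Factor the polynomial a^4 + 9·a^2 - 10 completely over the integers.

Substitute u = a^2 to get a quadratic in u, then factor.
a^2 + 10 is irreducible over ℤ (always positive, so no real roots).
a^2 - 1 is a difference of squares.

(a + 1)·(a - 1)·(a^2 + 10)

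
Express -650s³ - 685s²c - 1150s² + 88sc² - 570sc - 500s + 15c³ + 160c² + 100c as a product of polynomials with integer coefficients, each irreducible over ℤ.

Group: 10s(-65s² - 62sc - 50s + 15c² + 10c) + (c + 10)(-65s² - 62sc - 50s + 15c² + 10c); both groups contain (-65s² - 62sc - 50s + 15c² + 10c), so (10s + c + 10) is a factor with cofactor -65s² - 62sc - 50s + 15c² + 10c.
The cofactor groups again: -65s² - 62sc - 50s + 15c² + 10c = -5s(13s + 15c + 10) + c(13s + 15c + 10); both groups contain (13s + 15c + 10), giving -(5s - c)(13s + 15c + 10).

-(5s - c)(13s + 15c + 10)(10s + c + 10)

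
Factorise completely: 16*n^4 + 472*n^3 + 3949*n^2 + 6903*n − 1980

(4*n + 11)*(4*n − 1)*(n + 12)*(n + 15)

Among the possible rational roots, n = −12 is a root, giving the factor (n + 12) and quotient 16*n^3 + 280*n^2 + 589*n − 165.
Next, n = −11/4 is a root, so (4*n + 11) is a factor; dividing leaves 4*n^2 + 59*n − 15.
The remaining quadratic factors as (n + 15)(4*n − 1).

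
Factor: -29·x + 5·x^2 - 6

(5·x + 1)·(x - 6)

Need a pair with product 5·(-6) = -30 and sum -29: that's 1 and -30.
Split the middle term: 5·x^2 + x - 30·x - 6 = x·(5·x + 1) - 6·(5·x + 1).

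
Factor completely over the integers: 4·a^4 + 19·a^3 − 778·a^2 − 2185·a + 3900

(4·a − 5)·(a + 15)·(a + 4)·(a − 13)

Testing divisors of the constant over divisors of the leading coefficient, a = −15 is a root, giving the factor (a + 15) and quotient 4·a^3 − 41·a^2 − 163·a + 260.
Then a = 13 is a root, so (a − 13) is a factor; dividing leaves 4·a^2 + 11·a − 20.
The remaining quadratic factors as (4·a − 5)(a + 4).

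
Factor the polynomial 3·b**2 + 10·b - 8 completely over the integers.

(3·b - 2)·(b + 4)

Need a pair with product 3·(-8) = -24 and sum 10: that's 12 and -2.
Split the middle term: 3·b**2 + 12·b - 2·b - 8 = 3·b·(b + 4) - 2·(b + 4).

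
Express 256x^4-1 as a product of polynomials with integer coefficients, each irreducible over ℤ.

(4x+1)(4x-1)(16x^2+1)

Write as (16x^2)² − (1)², then factor 16x^2-1 once more.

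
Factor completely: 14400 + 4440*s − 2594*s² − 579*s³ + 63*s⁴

Testing divisors of the constant over divisors of the leading coefficient, s = −15/7 is a root, so (7*s + 15) divides it; the quotient is 9*s³ − 102*s² − 152*s + 960.
Then s = −10/3 is a root, so (3*s + 10) is a factor; dividing leaves 3*s² − 44*s + 96.
The remaining quadratic factors as (s − 12)(3*s − 8).

(3*s + 10)*(3*s − 8)*(7*s + 15)*(s − 12)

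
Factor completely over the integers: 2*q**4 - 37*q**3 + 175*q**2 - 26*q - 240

Among the possible rational roots, q = 3/2 is a root, so (2*q - 3) is a factor; dividing leaves q**3 - 17*q**2 + 62*q + 80.
Then q = -1 is a root, so (q + 1) divides it; the quotient is q**2 - 18*q + 80.
The remaining quadratic factors as (q - 10)(q - 8).

(2*q - 3)*(q + 1)*(q - 10)*(q - 8)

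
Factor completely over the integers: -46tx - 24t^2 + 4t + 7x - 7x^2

-(4t + 7x)(6t + x - 1)

Group: -4t(6t + x - 1) - 7x(6t + x - 1); both groups contain (6t + x - 1).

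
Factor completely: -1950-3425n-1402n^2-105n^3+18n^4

(3n+10)(6n+5)(n+3)(n-13)

Trying the rational-root candidates, n = 13 is a root, so (n-13) divides it; the quotient is 18n^3+129n^2+275n+150.
Continuing, n = -10/3 is a root, so (3n+10) divides it; the quotient is 6n^2+23n+15.
The remaining quadratic factors as (n+3)(6n+5).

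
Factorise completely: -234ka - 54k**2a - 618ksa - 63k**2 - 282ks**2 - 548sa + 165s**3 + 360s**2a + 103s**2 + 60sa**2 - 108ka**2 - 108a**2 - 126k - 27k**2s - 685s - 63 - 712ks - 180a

Group: 9k(-3ks - 6ka - 7k - 33s**2 - 72sa - 80s - 12a**2 - 20a - 7) + (-5s + 9)(-3ks - 6ka - 7k - 33s**2 - 72sa - 80s - 12a**2 - 20a - 7); both groups contain (-3ks - 6ka - 7k - 33s**2 - 72sa - 80s - 12a**2 - 20a - 7), so (9k - 5s + 9) is a factor with cofactor -3ks - 6ka - 7k - 33s**2 - 72sa - 80s - 12a**2 - 20a - 7.
The cofactor groups again: -3ks - 6ka - 7k - 33s**2 - 72sa - 80s - 12a**2 - 20a - 7 = -3s(k + 11s + 2a + 1) + (-6a - 7)(k + 11s + 2a + 1); both groups contain (k + 11s + 2a + 1), giving -(3s + 6a + 7)(k + 11s + 2a + 1).

-(k + 11s + 2a + 1)(3s + 6a + 7)(9k - 5s + 9)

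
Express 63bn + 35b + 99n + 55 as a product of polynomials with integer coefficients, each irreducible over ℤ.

(7b + 11)(9n + 5)

Group as (63bn + 35b) + (99n + 55) = 7b(9n + 5) + 11(9n + 5).
Both groups share the factor (9n + 5).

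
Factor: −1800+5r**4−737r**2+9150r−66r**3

(5r−1)(r+12)(r−10)(r−15)

Among the possible rational roots, r = 1/5 is a root, so (5r−1) is a factor; dividing leaves r**3−13r**2−150r+1800.
Then r = 10 is a root, so (r−10) divides it; the quotient is r**2−3r−180.
The remaining quadratic factors as (r−15)(r+12).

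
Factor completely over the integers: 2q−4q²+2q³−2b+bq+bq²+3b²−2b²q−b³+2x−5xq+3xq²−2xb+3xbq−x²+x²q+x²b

(x−b+q)(x+b+2q−2)(b+q−1)

Group: x(xb+xq−x+b²+3bq−3b+2q²−4q+2) + (−b+q)(xb+xq−x+b²+3bq−3b+2q²−4q+2); both groups contain (xb+xq−x+b²+3bq−3b+2q²−4q+2), so (x−b+q) is a factor with cofactor xb+xq−x+b²+3bq−3b+2q²−4q+2.
The cofactor groups again: xb+xq−x+b²+3bq−3b+2q²−4q+2 = b(x+b+2q−2) + (q−1)(x+b+2q−2); both groups contain (x+b+2q−2), giving (b+q−1)(x+b+2q−2).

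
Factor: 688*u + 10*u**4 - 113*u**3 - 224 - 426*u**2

By the rational root theorem, u = 1/2 is a root, giving the factor (2*u - 1) and quotient 5*u**3 - 54*u**2 - 240*u + 224.
Next, u = 4/5 is a root, giving the factor (5*u - 4) and quotient u**2 - 10*u - 56.
The remaining quadratic factors as (u + 4)(u - 14).

(2*u - 1)*(5*u - 4)*(u + 4)*(u - 14)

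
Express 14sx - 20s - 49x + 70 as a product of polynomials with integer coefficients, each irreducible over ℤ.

Group as (14sx - 20s) + (-49x + 70) = 2s(7x - 10) - 7(7x - 10).
Both groups share the factor (7x - 10).

(2s - 7)(7x - 10)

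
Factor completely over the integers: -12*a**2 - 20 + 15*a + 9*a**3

Group as (9*a**3 + 15*a) + (-12*a**2 - 20) = 3*a*(3*a**2 + 5) - 4*(3*a**2 + 5).
Both groups share the factor (3*a**2 + 5).

(3*a - 4)*(3*a**2 + 5)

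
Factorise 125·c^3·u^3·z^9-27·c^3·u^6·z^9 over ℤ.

Pull out the common factor c^3·u^3·z^9, leaving -27·u^3+125.
Recognize a difference of cubes with the parts 5 and 3·u.

-c^3·u^3·z^9·(3·u-5)·(9·u^2+15·u+25)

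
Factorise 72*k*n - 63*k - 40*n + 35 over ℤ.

Group as (72*k*n - 63*k) + (-40*n + 35) = 9*k*(8*n - 7) - 5*(8*n - 7).
Both groups share the factor (8*n - 7).

(8*n - 7)*(9*k - 5)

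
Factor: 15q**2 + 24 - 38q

Need a pair with product 15·24 = 360 and sum -38: that's -18 and -20.
Split the middle term: 15q**2 - 18q - 20q + 24 = 3q(5q - 6) - 4(5q - 6).

(3q - 4)(5q - 6)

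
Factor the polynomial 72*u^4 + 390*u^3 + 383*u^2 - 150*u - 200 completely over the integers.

By the rational root theorem, u = -4 is a root, so (u + 4) is a factor; dividing leaves 72*u^3 + 102*u^2 - 25*u - 50.
Then u = 2/3 is a root, so (3*u - 2) is a factor; dividing leaves 24*u^2 + 50*u + 25.
The remaining quadratic factors as (6*u + 5)(4*u + 5).

(3*u - 2)*(4*u + 5)*(6*u + 5)*(u + 4)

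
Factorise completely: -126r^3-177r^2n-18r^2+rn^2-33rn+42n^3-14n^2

Group: 6r(-21r^2-5rn-3r+6n^2-2n) + 7n(-21r^2-5rn-3r+6n^2-2n); both groups contain (-21r^2-5rn-3r+6n^2-2n), so (6r+7n) is a factor with cofactor -21r^2-5rn-3r+6n^2-2n.
The cofactor groups again: -21r^2-5rn-3r+6n^2-2n = -3r(7r-3n+1) - 2n(7r-3n+1); both groups contain (7r-3n+1), giving -(3r+2n)(7r-3n+1).

-(7r-3n+1)(3r+2n)(6r+7n)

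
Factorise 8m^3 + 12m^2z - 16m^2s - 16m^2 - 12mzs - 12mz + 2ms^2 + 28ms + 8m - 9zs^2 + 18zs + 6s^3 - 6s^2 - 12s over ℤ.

(2m + s - 2)(2m + 3z - 2s - 2)(2m - 3s)

Group: 2m(4m^2 + 6mz - 10ms - 4m - 9zs + 6s^2 + 6s) + (s - 2)(4m^2 + 6mz - 10ms - 4m - 9zs + 6s^2 + 6s); both groups contain (4m^2 + 6mz - 10ms - 4m - 9zs + 6s^2 + 6s), so (2m + s - 2) is a factor with cofactor 4m^2 + 6mz - 10ms - 4m - 9zs + 6s^2 + 6s.
The cofactor groups again: 4m^2 + 6mz - 10ms - 4m - 9zs + 6s^2 + 6s = 2m(2m - 3s) + (3z - 2s - 2)(2m - 3s); both groups contain (2m - 3s), giving (2m + 3z - 2s - 2)(2m - 3s).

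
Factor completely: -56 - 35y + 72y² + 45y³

(5y + 8)(9y² - 7)

Group as (45y³ - 35y) + (72y² - 56) = 5y(9y² - 7) + 8(9y² - 7).
Both groups share the factor (9y² - 7).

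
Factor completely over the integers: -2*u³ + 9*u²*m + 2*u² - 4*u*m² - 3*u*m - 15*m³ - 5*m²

-(u - 3*m - 1)*(2*u - 5*m)*(u + m)

Group: u*(-2*u² + 11*u*m + 2*u - 15*m² - 5*m) + m*(-2*u² + 11*u*m + 2*u - 15*m² - 5*m); both groups contain (-2*u² + 11*u*m + 2*u - 15*m² - 5*m), so (u + m) is a factor with cofactor -2*u² + 11*u*m + 2*u - 15*m² - 5*m.
The cofactor groups again: -2*u² + 11*u*m + 2*u - 15*m² - 5*m = -2*u*(u - 3*m - 1) + 5*m*(u - 3*m - 1); both groups contain (u - 3*m - 1), giving -(2*u - 5*m)*(u - 3*m - 1).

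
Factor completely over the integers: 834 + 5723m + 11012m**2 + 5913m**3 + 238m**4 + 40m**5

Among the possible rational roots, m = -1/4 is a root, giving the factor (4m + 1) and quotient 10m**4 + 57m**3 + 1464m**2 + 2387m + 834.
Continuing, m = -1/2 is a root, so (2m + 1) divides it; the quotient is 5m**3 + 26m**2 + 719m + 834.
Continuing, m = -6/5 is a root, giving the factor (5m + 6) and quotient m**2 + 4m + 139.
The quadratic m**2 + 4m + 139 has discriminant -540 < 0 and is irreducible over ℤ.

(2m + 1)(4m + 1)(5m + 6)(m**2 + 4m + 139)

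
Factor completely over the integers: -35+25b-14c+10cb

Group as (10cb-14c) + (25b-35) = 2c(5b-7) + 5(5b-7).
Both groups share the factor (5b-7).

(2c+5)(5b-7)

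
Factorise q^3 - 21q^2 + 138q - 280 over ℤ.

(q - 10)(q - 4)(q - 7)

Testing divisors of the constant over divisors of the leading coefficient, q = 4 is a root, so (q - 4) divides it; the quotient is q^2 - 17q + 70.
The remaining quadratic factors as (q - 10)(q - 7).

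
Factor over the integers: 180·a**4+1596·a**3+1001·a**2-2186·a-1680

(5·a+6)·(6·a+5)·(6·a-7)·(a+8)

Among the possible rational roots, a = -5/6 is a root, so (6·a+5) is a factor; dividing leaves 30·a**3+241·a**2-34·a-336.
Then a = -8 is a root, giving the factor (a+8) and quotient 30·a**2+a-42.
The remaining quadratic factors as (6·a-7)(5·a+6).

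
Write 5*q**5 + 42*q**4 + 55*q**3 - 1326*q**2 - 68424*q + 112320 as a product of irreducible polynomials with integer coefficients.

Testing divisors of the constant over divisors of the leading coefficient, q = -13 is a root, giving the factor (q + 13) and quotient 5*q**4 - 23*q**3 + 354*q**2 - 5928*q + 8640.
Next, q = 9 is a root, so (q - 9) is a factor; dividing leaves 5*q**3 + 22*q**2 + 552*q - 960.
Then q = 8/5 is a root, giving the factor (5*q - 8) and quotient q**2 + 6*q + 120.
The quadratic q**2 + 6*q + 120 has discriminant -444 < 0 and is irreducible over ℤ.

(5*q - 8)*(q + 13)*(q - 9)*(q**2 + 6*q + 120)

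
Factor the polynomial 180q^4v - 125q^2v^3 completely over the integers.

5q^2v(6q + 5v)(6q - 5v)

Factor out 5q^2v, leaving 36q^2 - 25v^2, which is a difference of two squares.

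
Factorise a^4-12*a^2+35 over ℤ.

Substitute u = a^2 to get a quadratic in u, then factor.
a^2-7 is irreducible over ℤ (7 is not a perfect square).
a^2-5 is irreducible over ℤ (5 is not a perfect square).

(a^2-5)*(a^2-7)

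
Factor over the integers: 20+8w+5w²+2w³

(2w+5)(w²+4)

Group as (2w³+8w) + (5w²+20) = 2w(w²+4) + 5(w²+4).
Both groups share the factor (w²+4).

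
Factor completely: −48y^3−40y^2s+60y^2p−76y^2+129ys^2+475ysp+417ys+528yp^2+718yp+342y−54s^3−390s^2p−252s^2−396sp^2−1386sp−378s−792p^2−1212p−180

−(3y−2s−12p−2)(4y−3s−6)(4y+9s+11p+15)

Group: 3y(−16y^2−24ys−44yp−36y+27s^2+33sp+99s+66p+90) + (−2s−12p−2)(−16y^2−24ys−44yp−36y+27s^2+33sp+99s+66p+90); both groups contain (−16y^2−24ys−44yp−36y+27s^2+33sp+99s+66p+90), so (3y−2s−12p−2) is a factor with cofactor −16y^2−24ys−44yp−36y+27s^2+33sp+99s+66p+90.
The cofactor groups again: −16y^2−24ys−44yp−36y+27s^2+33sp+99s+66p+90 = −4y(4y+9s+11p+15) + (3s+6)(4y+9s+11p+15); both groups contain (4y+9s+11p+15), giving −(4y−3s−6)(4y+9s+11p+15).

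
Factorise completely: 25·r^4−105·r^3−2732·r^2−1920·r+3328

Testing divisors of the constant over divisors of the leading coefficient, r = −8/5 is a root, so (5·r+8) is a factor; dividing leaves 5·r^3−29·r^2−500·r+416.
Continuing, r = 13 is a root, so (r−13) divides it; the quotient is 5·r^2+36·r−32.
The remaining quadratic factors as (5·r−4)(r+8).

(5·r+8)·(5·r−4)·(r+8)·(r−13)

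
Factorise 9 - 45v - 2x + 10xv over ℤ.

(2x - 9)(5v - 1)

Group as (10xv - 2x) + (-45v + 9) = 2x(5v - 1) - 9(5v - 1).
Both groups share the factor (5v - 1).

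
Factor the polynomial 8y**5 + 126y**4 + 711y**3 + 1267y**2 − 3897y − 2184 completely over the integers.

(2y + 1)(4y − 7)(y + 8)(y**2 + 9y + 39)

Trying the rational-root candidates, y = −8 is a root, giving the factor (y + 8) and quotient 8y**4 + 62y**3 + 215y**2 − 453y − 273.
Then y = 7/4 is a root, so (4y − 7) is a factor; dividing leaves 2y**3 + 19y**2 + 87y + 39.
Next, y = −1/2 is a root, giving the factor (2y + 1) and quotient y**2 + 9y + 39.
The quadratic y**2 + 9y + 39 has discriminant −75 < 0 and is irreducible over ℤ.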